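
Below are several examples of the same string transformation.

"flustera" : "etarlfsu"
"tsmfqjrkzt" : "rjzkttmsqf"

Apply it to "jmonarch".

Looking at the pairs, the operation is to swap the front and back halves of the string, then swap each adjacent pair of characters (1↔2, 3↔4, ...).
So "jmonarch" becomes "rahcmjno".
(Check on "tsmfqjrkzt": → "jrkzttsmfq" → "rjzkttmsqf" ✓)

rahcmjno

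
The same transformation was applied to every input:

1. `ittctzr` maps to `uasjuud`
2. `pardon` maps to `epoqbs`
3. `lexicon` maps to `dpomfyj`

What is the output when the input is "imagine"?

Rule — move the last 3 characters to the front (rotate right by 3), then shift every letter 1 place forward in the alphabet (wrapping around).
Working it through for "imagine": intermediate "ineimag", final "jofjnbh".

jofjnbh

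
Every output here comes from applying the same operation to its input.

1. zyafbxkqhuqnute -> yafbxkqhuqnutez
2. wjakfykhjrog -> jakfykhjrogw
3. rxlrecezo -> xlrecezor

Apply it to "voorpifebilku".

Looking at the pairs, the operation is to move the first character to the end.
Applying that to "voorpifebilku" gives "oorpifebilkuv".

oorpifebilkuv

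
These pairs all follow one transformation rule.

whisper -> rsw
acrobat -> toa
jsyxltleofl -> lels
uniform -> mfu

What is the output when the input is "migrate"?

The pattern: reverse the string, then keep one character in every 3, starting at position 1 (positions 1st, 4th, 7th, ...).
For "migrate" the result is "erm".
(Check on "jsyxltleofl": → "lfoeltlxysj" → "lels" ✓)

erm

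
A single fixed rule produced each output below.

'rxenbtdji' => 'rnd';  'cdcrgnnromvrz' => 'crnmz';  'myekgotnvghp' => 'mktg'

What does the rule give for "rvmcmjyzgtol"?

Rule — keep one character in every 3, starting at position 1 (positions 1st, 4th, 7th, ...).
On "rvmcmjyzgtol" that produces "rcyt".

rcyt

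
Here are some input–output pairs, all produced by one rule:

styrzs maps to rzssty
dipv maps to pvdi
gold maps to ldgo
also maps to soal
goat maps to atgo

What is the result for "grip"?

ipgr

What's happening: swap the front and back halves of the string.
So "grip" becomes "ipgr".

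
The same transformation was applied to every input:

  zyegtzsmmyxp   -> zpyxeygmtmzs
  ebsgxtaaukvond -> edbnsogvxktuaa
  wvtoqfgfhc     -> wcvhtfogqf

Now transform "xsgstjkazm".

xmszgasktj

What's happening: take characters alternately from the front and the back (1st, last, 2nd, 2nd-last, ...).
"xsgstjkazm" → "xmszgasktj".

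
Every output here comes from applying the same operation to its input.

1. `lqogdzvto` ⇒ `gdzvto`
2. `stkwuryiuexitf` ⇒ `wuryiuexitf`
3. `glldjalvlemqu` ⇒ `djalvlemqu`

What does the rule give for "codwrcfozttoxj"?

The rule is to delete the first 3 characters.
Applying that to "codwrcfozttoxj" gives "wrcfozttoxj".

wrcfozttoxj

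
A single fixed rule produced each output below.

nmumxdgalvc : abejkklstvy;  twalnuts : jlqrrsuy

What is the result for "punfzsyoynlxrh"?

Rule — shift every letter 2 places backward in the alphabet (wrapping around), then sort the characters into alphabetical order.
"punfzsyoynlxrh" → "nsldxqwmwljvpf" → "dfjllmnpqsvwwx".
(Check on "twalnuts": → "ruyjlsrq" → "jlqrrsuy" ✓)

dfjllmnpqsvwwx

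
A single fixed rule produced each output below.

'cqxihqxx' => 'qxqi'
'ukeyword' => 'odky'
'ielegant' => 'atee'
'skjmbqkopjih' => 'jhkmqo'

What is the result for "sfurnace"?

aefr

Rule — keep every other character starting from the second (positions 2nd, 4th, 6th, ...), then move the last 2 characters to the front (rotate right by 2).
Applying both steps to "sfurnace": "frae", then "aefr".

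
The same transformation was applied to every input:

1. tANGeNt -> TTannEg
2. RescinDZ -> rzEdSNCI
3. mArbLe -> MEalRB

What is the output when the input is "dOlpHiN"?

The rule is to flip the case of every letter, then take characters alternately from the front and the back (1st, last, 2nd, 2nd-last, ...).
Working it through for "dOlpHiN": intermediate "DoLPhIn", final "DnoILhP".

DnoILhP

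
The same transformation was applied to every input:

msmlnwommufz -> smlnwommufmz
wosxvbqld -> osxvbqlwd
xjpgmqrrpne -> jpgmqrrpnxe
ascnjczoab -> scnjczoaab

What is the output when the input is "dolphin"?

In each case the input is transformed by: swap the first and last characters, then move the first character to the end.
On "dolphin": the first step gives "nolphid", and the second then gives "olphidn".

olphidn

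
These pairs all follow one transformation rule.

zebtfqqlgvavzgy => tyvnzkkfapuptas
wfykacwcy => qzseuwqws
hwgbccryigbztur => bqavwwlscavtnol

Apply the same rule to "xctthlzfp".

rwnnbftzj

Each output is the input with this applied: shift every letter 6 places backward in the alphabet (wrapping around).
"xctthlzfp" → "rwnnbftzj".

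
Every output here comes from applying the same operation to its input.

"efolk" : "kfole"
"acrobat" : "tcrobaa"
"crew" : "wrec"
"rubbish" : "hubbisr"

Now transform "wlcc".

In each case the input is transformed by: swap the first and last characters.
"wlcc" → "clcw".

clcw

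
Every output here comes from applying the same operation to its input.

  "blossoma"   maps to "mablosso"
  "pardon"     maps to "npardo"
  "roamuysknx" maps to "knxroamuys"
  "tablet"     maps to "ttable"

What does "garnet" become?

Looking at the pairs, the operation is to move the first 2 characters to the end (rotate left by 2), then swap the front and back halves of the string.
On "garnet": the first step gives "rnetga", and the second then gives "tgarne".

tgarne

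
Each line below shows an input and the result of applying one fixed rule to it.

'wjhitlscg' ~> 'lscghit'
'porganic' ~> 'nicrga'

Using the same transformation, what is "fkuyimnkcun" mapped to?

Rule — delete the first 2 characters, then move the first 3 characters to the end (rotate left by 3).
"fkuyimnkcun" → "uyimnkcun" → "mnkcunuyi".
(Check on "porganic": → "rganic" → "nicrga" ✓)

mnkcunuyi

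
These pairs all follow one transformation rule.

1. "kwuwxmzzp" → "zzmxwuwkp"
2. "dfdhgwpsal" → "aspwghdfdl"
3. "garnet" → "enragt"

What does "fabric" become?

irbafc

The transformation: reverse the string, then move the first character to the end.
"fabric" → "cirbaf" → "irbafc".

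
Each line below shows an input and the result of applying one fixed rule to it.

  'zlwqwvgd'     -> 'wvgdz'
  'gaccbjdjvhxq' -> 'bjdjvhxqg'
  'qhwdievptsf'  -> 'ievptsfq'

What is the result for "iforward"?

wardi

The pattern: move the first character to the end, then delete the first 3 characters.
Doing the same to "iforward": "wardi".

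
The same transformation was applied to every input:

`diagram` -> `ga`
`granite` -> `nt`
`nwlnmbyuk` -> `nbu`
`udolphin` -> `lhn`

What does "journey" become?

re

The rule is to delete the first 2 characters, then keep every other character starting from the second (positions 2nd, 4th, 6th, ...).
Starting from "journey": after the first operation, "urney"; after the second, "re".
(Check on "udolphin": → "olphin" → "lhn" ✓)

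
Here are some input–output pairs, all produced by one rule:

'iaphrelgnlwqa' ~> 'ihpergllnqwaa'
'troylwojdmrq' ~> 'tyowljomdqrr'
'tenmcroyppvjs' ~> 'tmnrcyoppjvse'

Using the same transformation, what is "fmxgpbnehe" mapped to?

fgxbpenehm

The rule is to swap each adjacent pair of characters (1↔2, 3↔4, ...), then move the first character to the end.
On "fmxgpbnehe": the first step gives "mfgxbpeneh", and the second then gives "fgxbpenehm".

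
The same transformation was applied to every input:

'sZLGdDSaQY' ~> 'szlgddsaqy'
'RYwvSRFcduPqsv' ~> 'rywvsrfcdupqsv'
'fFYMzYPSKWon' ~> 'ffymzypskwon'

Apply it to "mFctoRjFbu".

mfctorjfbu

Rule — convert every letter to lowercase.
For "mFctoRjFbu" the result is "mfctorjfbu".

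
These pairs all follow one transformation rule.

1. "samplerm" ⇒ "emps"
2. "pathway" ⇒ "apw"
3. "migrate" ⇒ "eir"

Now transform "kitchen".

ein

What's happening: sort the characters into alphabetical order, then keep every other character starting from the second (positions 2nd, 4th, 6th, ...).
Applying both steps to "kitchen": "cehiknt", then "ein".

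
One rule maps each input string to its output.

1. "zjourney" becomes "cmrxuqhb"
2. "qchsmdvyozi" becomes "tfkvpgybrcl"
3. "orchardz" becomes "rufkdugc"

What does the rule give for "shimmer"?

vklpphu

The transformation: shift every letter 3 places forward in the alphabet (wrapping around).
For "shimmer" the result is "vklpphu".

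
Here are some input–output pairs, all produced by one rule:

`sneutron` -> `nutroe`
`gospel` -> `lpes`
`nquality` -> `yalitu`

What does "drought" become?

tugho

The pattern: delete the first 2 characters, then swap the first and last characters.
Starting from "drought": after the first operation, "ought"; after the second, "tugho".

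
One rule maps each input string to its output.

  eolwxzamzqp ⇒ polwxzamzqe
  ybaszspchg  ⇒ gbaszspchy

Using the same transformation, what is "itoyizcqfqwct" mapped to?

In each case the input is transformed by: swap the first and last characters.
Applying that to "itoyizcqfqwct" gives "ttoyizcqfqwci".

ttoyizcqfqwci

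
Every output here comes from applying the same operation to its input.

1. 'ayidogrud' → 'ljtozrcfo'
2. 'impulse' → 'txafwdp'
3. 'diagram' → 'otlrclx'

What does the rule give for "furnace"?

The transformation: shift every letter 11 places forward in the alphabet (wrapping around).
So "furnace" becomes "qfcylnp".

qfcylnp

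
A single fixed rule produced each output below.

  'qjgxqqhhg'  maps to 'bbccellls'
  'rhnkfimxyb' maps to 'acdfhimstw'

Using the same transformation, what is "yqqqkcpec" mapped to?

Rule — shift every letter 5 places backward in the alphabet (wrapping around), then sort the characters into alphabetical order.
For "yqqqkcpec", step one produces "tlllfxkzx"; step two turns that into "fkllltxxz".

fkllltxxz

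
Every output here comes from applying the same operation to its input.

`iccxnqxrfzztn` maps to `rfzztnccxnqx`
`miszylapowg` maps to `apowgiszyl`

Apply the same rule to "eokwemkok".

Each output is the input with this applied: delete the first character, then swap the front and back halves of the string.
"eokwemkok" → "okwemkok" → "mkokokwe".

mkokokwe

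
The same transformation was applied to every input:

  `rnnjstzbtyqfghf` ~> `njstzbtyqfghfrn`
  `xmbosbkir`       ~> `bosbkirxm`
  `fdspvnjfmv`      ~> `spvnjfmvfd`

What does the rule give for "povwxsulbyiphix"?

vwxsulbyiphixpo

The rule is to move the first 2 characters to the end (rotate left by 2).
So "povwxsulbyiphix" becomes "vwxsulbyiphixpo".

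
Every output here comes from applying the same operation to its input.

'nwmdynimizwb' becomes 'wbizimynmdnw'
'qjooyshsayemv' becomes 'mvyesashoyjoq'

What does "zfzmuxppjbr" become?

The rule is to reverse the string, then swap each adjacent pair of characters (1↔2, 3↔4, ...).
Applying both steps to "zfzmuxppjbr": "rbjppxumzfz", then "brpjxpmufzz".

brpjxpmufzz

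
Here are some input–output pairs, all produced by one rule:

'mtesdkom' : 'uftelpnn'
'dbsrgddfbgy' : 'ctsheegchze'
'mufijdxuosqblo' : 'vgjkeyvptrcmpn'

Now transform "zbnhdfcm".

coiegdna

The transformation: move the first character to the end, then shift every letter 1 place forward in the alphabet (wrapping around).
Starting from "zbnhdfcm": after the first operation, "bnhdfcmz"; after the second, "coiegdna".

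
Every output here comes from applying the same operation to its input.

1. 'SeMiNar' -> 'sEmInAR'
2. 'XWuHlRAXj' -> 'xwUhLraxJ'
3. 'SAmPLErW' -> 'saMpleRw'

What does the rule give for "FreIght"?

fREiGHT

Each output is the input with this applied: flip the case of every letter.
For "FreIght" the result is "fREiGHT".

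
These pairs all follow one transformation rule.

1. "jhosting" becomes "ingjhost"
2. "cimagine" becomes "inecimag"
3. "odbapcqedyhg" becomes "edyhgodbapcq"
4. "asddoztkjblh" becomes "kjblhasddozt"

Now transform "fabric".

icfabr

The pattern: move the first character to the end, then swap the front and back halves of the string.
Working it through for "fabric": intermediate "abricf", final "icfabr".
(Check on "odbapcqedyhg": → "dbapcqedyhgo" → "edyhgodbapcq" ✓)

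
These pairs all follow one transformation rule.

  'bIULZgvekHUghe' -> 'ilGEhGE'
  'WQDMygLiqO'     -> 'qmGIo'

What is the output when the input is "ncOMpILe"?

The pattern: keep every other character starting from the second (positions 2nd, 4th, 6th, ...), then flip the case of every letter.
Starting from "ncOMpILe": after the first operation, "cMIe"; after the second, "CmiE".

CmiE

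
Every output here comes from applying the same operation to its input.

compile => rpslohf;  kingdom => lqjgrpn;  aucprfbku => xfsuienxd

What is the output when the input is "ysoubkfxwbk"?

Each output is the input with this applied: move the first character to the end, then shift every letter 3 places forward in the alphabet (wrapping around).
Starting from "ysoubkfxwbk": after the first operation, "soubkfxwbky"; after the second, "vrxeniazenb".
(Check on "kingdom": → "ingdomk" → "lqjgrpn" ✓)

vrxeniazenb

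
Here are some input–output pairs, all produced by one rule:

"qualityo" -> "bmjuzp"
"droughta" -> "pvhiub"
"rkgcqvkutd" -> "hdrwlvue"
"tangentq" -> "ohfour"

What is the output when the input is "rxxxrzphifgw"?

yysaqijghx

Rule — delete the first 2 characters, then shift every letter 1 place forward in the alphabet (wrapping around).
For "rxxxrzphifgw", step one produces "xxrzphifgw"; step two turns that into "yysaqijghx".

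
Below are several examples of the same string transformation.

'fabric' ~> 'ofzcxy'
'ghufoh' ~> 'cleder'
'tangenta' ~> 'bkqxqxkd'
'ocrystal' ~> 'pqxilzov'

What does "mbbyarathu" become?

Looking at the pairs, the operation is to shift every letter 3 places backward in the alphabet (wrapping around), then swap the front and back halves of the string.
For "mbbyarathu", step one produces "jyyvxoxqer"; step two turns that into "oxqerjyyvx".
(Check on "tangenta": → "qxkdbkqx" → "bkqxqxkd" ✓)

oxqerjyyvx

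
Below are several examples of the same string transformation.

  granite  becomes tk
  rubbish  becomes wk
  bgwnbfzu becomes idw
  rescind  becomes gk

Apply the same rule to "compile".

Each output is the input with this applied: keep one character in every 3, starting at position 2 (positions 2nd, 5th, 8th, ...), then shift every letter 2 places forward in the alphabet (wrapping around).
Working it through for "compile": intermediate "oi", final "qk".

qk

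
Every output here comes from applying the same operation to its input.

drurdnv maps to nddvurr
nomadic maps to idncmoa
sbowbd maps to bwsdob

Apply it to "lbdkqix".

The pattern: move the last 3 characters to the front (rotate right by 3), then swap each adjacent pair of characters (1↔2, 3↔4, ...).
For "lbdkqix", step one produces "qixlbdk"; step two turns that into "iqlxdbk".

iqlxdbk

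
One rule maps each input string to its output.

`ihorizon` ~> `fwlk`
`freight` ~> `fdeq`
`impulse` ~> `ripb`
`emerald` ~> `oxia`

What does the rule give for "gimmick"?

jfzh

Rule — shift every letter 3 places backward in the alphabet (wrapping around), then keep only the last 4 characters.
Working it through for "gimmick": intermediate "dfjjfzh", final "jfzh".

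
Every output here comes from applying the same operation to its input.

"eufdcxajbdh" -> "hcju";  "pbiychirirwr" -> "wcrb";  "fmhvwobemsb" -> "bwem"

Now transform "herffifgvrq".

The rule is to keep one character in every 3, starting at position 2 (positions 2nd, 5th, 8th, ...), then swap the first and last characters.
Starting from "herffifgvrq": after the first operation, "efgq"; after the second, "qfge".
(Check on "fmhvwobemsb": → "mweb" → "bwem" ✓)

qfge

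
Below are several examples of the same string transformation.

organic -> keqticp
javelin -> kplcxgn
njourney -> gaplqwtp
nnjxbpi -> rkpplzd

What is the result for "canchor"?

The rule is to shift every letter 2 places forward in the alphabet (wrapping around), then move the last 2 characters to the front (rotate right by 2).
Starting from "canchor": after the first operation, "ecpejqt"; after the second, "qtecpej".

qtecpej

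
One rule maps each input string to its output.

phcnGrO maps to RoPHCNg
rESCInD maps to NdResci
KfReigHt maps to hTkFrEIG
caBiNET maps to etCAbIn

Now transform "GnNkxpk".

PKgNnKX

Each output is the input with this applied: flip the case of every letter, then move the last 2 characters to the front (rotate right by 2).
Working it through for "GnNkxpk": intermediate "gNnKXPK", final "PKgNnKX".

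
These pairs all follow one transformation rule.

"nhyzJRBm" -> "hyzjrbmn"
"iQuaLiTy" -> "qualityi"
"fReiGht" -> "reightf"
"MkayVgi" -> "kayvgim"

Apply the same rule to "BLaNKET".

Looking at the pairs, the operation is to move the first character to the end, then convert every letter to lowercase.
"BLaNKET" → "LaNKETB" → "lanketb".

lanketb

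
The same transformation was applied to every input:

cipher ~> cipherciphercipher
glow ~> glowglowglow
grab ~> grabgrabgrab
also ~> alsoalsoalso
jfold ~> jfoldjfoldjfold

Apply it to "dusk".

duskduskdusk

Rule — write the whole string 3 times in a row.
For "dusk" the result is "duskduskdusk".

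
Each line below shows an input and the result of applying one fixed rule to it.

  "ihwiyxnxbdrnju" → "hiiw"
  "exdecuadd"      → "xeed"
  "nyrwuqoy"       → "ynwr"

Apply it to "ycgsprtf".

cysg

Each output is the input with this applied: swap each adjacent pair of characters (1↔2, 3↔4, ...), then keep only the first 4 characters.
For "ycgsprtf", step one produces "cysgrpft"; step two turns that into "cysg".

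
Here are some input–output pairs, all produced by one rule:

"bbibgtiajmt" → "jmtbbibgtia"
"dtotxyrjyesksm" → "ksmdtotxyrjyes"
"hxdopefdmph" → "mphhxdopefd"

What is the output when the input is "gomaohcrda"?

rdagomaohc

Rule — move the last 3 characters to the front (rotate right by 3).
On "gomaohcrda" that produces "rdagomaohc".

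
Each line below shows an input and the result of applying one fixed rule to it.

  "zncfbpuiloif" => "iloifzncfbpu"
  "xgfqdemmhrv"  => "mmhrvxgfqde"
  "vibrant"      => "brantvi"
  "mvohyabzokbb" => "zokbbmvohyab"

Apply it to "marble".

Each output is the input with this applied: move the last 3 characters to the front (rotate right by 3), then move the last 2 characters to the front (rotate right by 2).
Starting from "marble": after the first operation, "blemar"; after the second, "arblem".
(Check on "xgfqdemmhrv": → "hrvxgfqdemm" → "mmhrvxgfqde" ✓)

arblem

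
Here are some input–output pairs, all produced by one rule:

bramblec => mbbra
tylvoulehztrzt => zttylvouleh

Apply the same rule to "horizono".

izhor

The transformation: delete the last 3 characters, then move the last 2 characters to the front (rotate right by 2).
For "horizono", step one produces "horiz"; step two turns that into "izhor".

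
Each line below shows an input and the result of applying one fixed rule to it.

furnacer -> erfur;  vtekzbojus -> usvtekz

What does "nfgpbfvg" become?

vgnfg

The transformation: move the last 2 characters to the front (rotate right by 2), then delete the last 3 characters.
"nfgpbfvg" → "vgnfgpbf" → "vgnfg".
(Check on "furnacer": → "erfurnac" → "erfur" ✓)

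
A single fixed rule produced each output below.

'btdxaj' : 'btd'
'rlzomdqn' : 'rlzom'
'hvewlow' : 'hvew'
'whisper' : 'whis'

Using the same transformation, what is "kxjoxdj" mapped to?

Looking at the pairs, the operation is to delete the last 3 characters.
Doing the same to "kxjoxdj": "kxjo".

kxjo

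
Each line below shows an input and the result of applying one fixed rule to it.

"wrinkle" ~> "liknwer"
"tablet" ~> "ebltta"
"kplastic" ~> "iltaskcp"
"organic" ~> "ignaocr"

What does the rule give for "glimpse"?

sipmgel

The transformation: take characters alternately from the front and the back (1st, last, 2nd, 2nd-last, ...), then move the first 3 characters to the end (rotate left by 3).
Applying that to "glimpse" gives "sipmgel".
(Check on "organic": → "ocrigna" → "ignaocr" ✓)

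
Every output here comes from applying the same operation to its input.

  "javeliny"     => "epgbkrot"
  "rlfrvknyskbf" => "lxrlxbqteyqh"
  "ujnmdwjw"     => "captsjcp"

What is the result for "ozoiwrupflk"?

In each case the input is transformed by: shift every letter 6 places forward in the alphabet (wrapping around), then move the last character to the front.
On "ozoiwrupflk": the first step gives "ufuocxavlrq", and the second then gives "qufuocxavlr".
(Check on "ujnmdwjw": → "aptsjcpc" → "captsjcp" ✓)

qufuocxavlr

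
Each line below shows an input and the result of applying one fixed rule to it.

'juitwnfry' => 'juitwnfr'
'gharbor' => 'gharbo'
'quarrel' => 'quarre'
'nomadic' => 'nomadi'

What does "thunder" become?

In each case the input is transformed by: delete the last character.
Doing the same to "thunder": "thunde".

thunde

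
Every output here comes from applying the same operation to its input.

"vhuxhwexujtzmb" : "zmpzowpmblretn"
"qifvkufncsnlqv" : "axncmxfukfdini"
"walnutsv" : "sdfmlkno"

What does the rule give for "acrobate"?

Looking at the pairs, the operation is to shift every letter 8 places backward in the alphabet (wrapping around), then move the first character to the end.
Working it through for "acrobate": intermediate "sujgtslw", final "ujgtslws".

ujgtslws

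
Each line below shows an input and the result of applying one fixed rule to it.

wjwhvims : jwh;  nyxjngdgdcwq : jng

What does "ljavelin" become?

What's happening: swap the front and back halves of the string, then keep only the last 3 characters.
Starting from "ljavelin": after the first operation, "elinljav"; after the second, "jav".

jav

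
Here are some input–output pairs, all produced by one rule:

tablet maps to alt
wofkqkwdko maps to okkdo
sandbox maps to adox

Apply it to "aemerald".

The transformation: swap each adjacent pair of characters (1↔2, 3↔4, ...), then keep every other character starting from the first (positions 1st, 3rd, 5th, ...).
On "aemerald" that produces "eead".

eead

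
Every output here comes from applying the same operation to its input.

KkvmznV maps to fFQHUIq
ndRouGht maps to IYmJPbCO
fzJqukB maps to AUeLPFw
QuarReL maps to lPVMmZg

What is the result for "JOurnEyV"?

ejPMIzTq

The rule is to flip the case of every letter, then shift every letter 5 places backward in the alphabet (wrapping around).
For "JOurnEyV" the result is "ejPMIzTq".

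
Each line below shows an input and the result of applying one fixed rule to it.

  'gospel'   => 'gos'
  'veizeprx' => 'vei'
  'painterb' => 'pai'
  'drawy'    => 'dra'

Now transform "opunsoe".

opu

Rule — keep only the first 3 characters.
Doing the same to "opunsoe": "opu".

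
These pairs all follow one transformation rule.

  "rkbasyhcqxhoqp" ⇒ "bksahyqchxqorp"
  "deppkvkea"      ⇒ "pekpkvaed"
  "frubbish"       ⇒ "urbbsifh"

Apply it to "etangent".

atgnneet

Each output is the input with this applied: move the first character to the end, then swap each adjacent pair of characters (1↔2, 3↔4, ...).
So "etangent" becomes "atgnneet".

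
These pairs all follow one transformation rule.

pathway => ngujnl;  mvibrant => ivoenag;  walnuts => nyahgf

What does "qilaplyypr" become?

vyncyllce

Looking at the pairs, the operation is to delete the first character, then shift every letter 13 places forward in the alphabet (wrapping around) — i.e. ROT13.
For "qilaplyypr", step one produces "ilaplyypr"; step two turns that into "vyncyllce".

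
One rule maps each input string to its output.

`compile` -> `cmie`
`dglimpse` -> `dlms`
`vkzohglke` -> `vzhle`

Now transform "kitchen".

Looking at the pairs, the operation is to keep every other character starting from the first (positions 1st, 3rd, 5th, ...).
On "kitchen" that produces "kthn".

kthn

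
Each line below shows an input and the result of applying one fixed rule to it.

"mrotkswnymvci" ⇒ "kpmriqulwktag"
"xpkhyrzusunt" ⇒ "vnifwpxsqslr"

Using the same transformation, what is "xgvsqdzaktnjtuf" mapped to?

vetqobxyirlhrsd

What's happening: shift every letter 2 places backward in the alphabet (wrapping around).
"xgvsqdzaktnjtuf" → "vetqobxyirlhrsd".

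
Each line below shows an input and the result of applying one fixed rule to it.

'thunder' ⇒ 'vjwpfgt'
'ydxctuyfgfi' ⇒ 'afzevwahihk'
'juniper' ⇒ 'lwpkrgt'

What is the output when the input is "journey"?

Each output is the input with this applied: shift every letter 2 places forward in the alphabet (wrapping around).
So "journey" becomes "lqwtpga".

lqwtpga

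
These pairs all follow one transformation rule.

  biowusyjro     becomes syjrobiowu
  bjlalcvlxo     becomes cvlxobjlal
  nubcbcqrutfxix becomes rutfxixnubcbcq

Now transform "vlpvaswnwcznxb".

nwcznxbvlpvasw

What's happening: swap the front and back halves of the string.
So "vlpvaswnwcznxb" becomes "nwcznxbvlpvasw".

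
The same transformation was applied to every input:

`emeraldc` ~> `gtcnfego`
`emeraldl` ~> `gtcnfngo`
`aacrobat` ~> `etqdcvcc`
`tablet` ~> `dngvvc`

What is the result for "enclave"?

Rule — shift every letter 2 places forward in the alphabet (wrapping around), then move the first 2 characters to the end (rotate left by 2).
Applying both steps to "enclave": "gpencxg", then "encxggp".

encxggp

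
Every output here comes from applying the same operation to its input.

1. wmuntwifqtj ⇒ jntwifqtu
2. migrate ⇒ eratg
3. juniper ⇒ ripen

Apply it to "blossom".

Each output is the input with this applied: delete the first 2 characters, then swap the first and last characters.
Working it through for "blossom": intermediate "ossom", final "mssoo".

mssoo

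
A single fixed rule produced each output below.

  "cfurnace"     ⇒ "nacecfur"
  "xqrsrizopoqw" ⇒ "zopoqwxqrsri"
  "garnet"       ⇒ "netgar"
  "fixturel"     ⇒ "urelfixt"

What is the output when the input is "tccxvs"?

xvstcc

What's happening: swap the front and back halves of the string.
Doing the same to "tccxvs": "xvstcc".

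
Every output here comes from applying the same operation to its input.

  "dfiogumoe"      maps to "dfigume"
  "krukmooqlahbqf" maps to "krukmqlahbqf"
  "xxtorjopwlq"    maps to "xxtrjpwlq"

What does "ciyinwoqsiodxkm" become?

ciyinwqsidxkm

What's happening: remove every "o".
"ciyinwoqsiodxkm" → "ciyinwqsidxkm".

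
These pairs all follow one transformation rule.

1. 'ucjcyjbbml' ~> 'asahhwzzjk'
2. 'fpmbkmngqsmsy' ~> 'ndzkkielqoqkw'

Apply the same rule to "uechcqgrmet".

The pattern: shift every letter 2 places backward in the alphabet (wrapping around), then swap each adjacent pair of characters (1↔2, 3↔4, ...).
Applying both steps to "uechcqgrmet": "scafaoepkcr", then "csfaoapeckr".

csfaoapeckr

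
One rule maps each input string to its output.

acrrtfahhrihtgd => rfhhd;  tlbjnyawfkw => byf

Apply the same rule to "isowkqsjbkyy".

oqby

Rule — keep one character in every 3, starting at position 3 (positions 3rd, 6th, 9th, ...).
Doing the same to "isowkqsjbkyy": "oqby".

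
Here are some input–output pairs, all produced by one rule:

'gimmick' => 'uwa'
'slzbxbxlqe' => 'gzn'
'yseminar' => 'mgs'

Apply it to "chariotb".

qvo

The transformation: shift every letter 12 places backward in the alphabet (wrapping around), then keep only the first 3 characters.
On "chariotb": the first step gives "qvofwchp", and the second then gives "qvo".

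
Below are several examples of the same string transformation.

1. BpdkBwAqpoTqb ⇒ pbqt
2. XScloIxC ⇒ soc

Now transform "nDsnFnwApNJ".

dfaj

Rule — keep one character in every 3, starting at position 2 (positions 2nd, 5th, 8th, ...), then convert every letter to lowercase.
For "nDsnFnwApNJ", step one produces "DFAJ"; step two turns that into "dfaj".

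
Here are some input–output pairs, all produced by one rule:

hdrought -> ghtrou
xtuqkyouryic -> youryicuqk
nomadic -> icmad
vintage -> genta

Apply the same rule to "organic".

In each case the input is transformed by: delete the first 2 characters, then move the first 3 characters to the end (rotate left by 3).
Applying that to "organic" gives "icgan".
(Check on "xtuqkyouryic": → "uqkyouryic" → "youryicuqk" ✓)

icgan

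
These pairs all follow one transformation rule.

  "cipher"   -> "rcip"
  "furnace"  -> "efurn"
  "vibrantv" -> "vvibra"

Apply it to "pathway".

In each case the input is transformed by: move the last character to the front, then delete the last 2 characters.
For "pathway", step one produces "ypathwa"; step two turns that into "ypath".

ypath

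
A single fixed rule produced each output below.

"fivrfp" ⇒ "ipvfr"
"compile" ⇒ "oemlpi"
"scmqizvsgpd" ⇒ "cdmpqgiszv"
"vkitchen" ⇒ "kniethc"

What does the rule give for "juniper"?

urneip

In each case the input is transformed by: delete the first character, then take characters alternately from the front and the back (1st, last, 2nd, 2nd-last, ...).
Doing the same to "juniper": "urneip".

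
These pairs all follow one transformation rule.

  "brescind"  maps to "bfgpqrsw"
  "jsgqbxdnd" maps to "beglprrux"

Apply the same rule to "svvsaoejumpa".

acdggijjoosx

The transformation: shift every letter 12 places backward in the alphabet (wrapping around), then sort the characters into alphabetical order.
Starting from "svvsaoejumpa": after the first operation, "gjjgocsxiado"; after the second, "acdggijjoosx".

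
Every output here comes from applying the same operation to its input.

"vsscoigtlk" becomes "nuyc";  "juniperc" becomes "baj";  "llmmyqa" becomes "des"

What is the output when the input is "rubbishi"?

jtz

The transformation: shift every letter 8 places backward in the alphabet (wrapping around), then keep one character in every 3, starting at position 1 (positions 1st, 4th, 7th, ...).
"rubbishi" → "jtz".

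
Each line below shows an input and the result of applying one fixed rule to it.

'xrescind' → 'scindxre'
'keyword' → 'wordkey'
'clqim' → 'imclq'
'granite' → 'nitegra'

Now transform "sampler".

plersam

Rule — move the first 3 characters to the end (rotate left by 3).
Applying that to "sampler" gives "plersam".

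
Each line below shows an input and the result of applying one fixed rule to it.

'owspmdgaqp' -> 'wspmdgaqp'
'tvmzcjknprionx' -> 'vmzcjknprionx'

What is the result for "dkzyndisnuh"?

kzyndisnuh

Rule — delete the first character.
For "dkzyndisnuh" the result is "kzyndisnuh".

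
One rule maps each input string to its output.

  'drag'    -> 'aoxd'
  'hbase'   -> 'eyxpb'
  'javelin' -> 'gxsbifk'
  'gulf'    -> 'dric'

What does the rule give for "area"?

The rule is to shift every letter 3 places backward in the alphabet (wrapping around).
So "area" becomes "xobx".

xobx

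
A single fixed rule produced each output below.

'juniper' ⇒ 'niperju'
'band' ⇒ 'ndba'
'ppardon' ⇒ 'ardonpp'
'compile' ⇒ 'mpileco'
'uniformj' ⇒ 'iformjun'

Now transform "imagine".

agineim

Looking at the pairs, the operation is to move the first 2 characters to the end (rotate left by 2).
So "imagine" becomes "agineim".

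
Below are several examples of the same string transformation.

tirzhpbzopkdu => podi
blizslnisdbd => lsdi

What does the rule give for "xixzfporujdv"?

The pattern: move the first 3 characters to the end (rotate left by 3), then keep one character in every 3, starting at position 3 (positions 3rd, 6th, 9th, ...).
Starting from "xixzfporujdv": after the first operation, "zfporujdvxix"; after the second, "puvx".
(Check on "blizslnisdbd": → "zslnisdbdbli" → "lsdi" ✓)

puvx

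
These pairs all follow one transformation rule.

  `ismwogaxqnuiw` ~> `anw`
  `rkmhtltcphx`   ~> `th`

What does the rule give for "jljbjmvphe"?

ve

The rule is to keep one character in every 3, starting at position 1 (positions 1st, 4th, 7th, ...), then delete the first 2 characters.
"jljbjmvphe" → "jbve" → "ve".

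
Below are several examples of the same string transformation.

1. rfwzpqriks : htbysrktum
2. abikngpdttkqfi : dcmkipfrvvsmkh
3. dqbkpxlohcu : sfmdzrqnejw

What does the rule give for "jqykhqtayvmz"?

The transformation: shift every letter 2 places forward in the alphabet (wrapping around), then swap each adjacent pair of characters (1↔2, 3↔4, ...).
For "jqykhqtayvmz" the result is "slmasjcvxabo".

slmasjcvxabo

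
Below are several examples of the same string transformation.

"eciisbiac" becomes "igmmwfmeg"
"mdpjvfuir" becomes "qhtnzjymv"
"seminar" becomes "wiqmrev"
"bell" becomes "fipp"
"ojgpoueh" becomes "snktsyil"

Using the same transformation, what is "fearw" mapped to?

jieva

The pattern: shift every letter 4 places forward in the alphabet (wrapping around).
Applying that to "fearw" gives "jieva".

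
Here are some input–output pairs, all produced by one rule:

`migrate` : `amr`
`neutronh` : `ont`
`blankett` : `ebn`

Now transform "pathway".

wph

Each output is the input with this applied: move the last 3 characters to the front (rotate right by 3), then keep one character in every 3, starting at position 1 (positions 1st, 4th, 7th, ...).
So "pathway" becomes "wph".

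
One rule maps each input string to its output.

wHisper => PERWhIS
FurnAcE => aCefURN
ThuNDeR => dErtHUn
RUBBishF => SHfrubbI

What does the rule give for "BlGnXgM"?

The pattern: flip the case of every letter, then move the last 3 characters to the front (rotate right by 3).
"BlGnXgM" → "bLgNxGm" → "xGmbLgN".
(Check on "RUBBishF": → "rubbISHf" → "SHfrubbI" ✓)

xGmbLgN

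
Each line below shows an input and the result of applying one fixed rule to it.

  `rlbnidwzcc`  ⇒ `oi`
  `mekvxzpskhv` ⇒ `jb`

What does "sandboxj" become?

px

In each case the input is transformed by: shift every letter 3 places backward in the alphabet (wrapping around), then keep only the first 2 characters.
Applying both steps to "sandboxj": "pxkaylug", then "px".
(Check on "mekvxzpskhv": → "jbhsuwmphes" → "jb" ✓)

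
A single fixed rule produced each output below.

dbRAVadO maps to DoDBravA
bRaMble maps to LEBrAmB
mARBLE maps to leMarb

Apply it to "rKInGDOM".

The pattern: move the last 2 characters to the front (rotate right by 2), then flip the case of every letter.
Working it through for "rKInGDOM": intermediate "OMrKInGD", final "omRkiNgd".

omRkiNgd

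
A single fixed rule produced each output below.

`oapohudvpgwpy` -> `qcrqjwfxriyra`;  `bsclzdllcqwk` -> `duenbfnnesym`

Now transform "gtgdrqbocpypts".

The rule is to shift every letter 2 places forward in the alphabet (wrapping around).
For "gtgdrqbocpypts" the result is "iviftsdqerarvu".

iviftsdqerarvu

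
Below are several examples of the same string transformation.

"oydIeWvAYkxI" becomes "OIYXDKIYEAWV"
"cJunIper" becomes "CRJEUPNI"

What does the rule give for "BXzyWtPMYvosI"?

BIXSZOYVWYTMP

The transformation: take characters alternately from the front and the back (1st, last, 2nd, 2nd-last, ...), then convert every letter to uppercase.
Working it through for "BXzyWtPMYvosI": intermediate "BIXszoyvWYtMP", final "BIXSZOYVWYTMP".
(Check on "oydIeWvAYkxI": → "oIyxdkIYeAWv" → "OIYXDKIYEAWV" ✓)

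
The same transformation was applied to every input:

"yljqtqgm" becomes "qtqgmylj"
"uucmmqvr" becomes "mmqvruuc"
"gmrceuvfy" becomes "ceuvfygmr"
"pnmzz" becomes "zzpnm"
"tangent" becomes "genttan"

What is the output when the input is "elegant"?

gantele

In each case the input is transformed by: move the first 3 characters to the end (rotate left by 3).
Doing the same to "elegant": "gantele".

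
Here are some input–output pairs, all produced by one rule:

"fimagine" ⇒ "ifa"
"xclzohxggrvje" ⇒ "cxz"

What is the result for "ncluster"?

The rule is to swap each adjacent pair of characters (1↔2, 3↔4, ...), then keep only the first 3 characters.
"ncluster" → "cnultsre" → "cnu".

cnu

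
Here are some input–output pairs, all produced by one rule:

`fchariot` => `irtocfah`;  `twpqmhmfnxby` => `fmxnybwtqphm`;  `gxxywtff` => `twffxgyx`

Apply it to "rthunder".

dnretruh

The pattern: swap the front and back halves of the string, then swap each adjacent pair of characters (1↔2, 3↔4, ...).
For "rthunder", step one produces "nderrthu"; step two turns that into "dnretruh".
(Check on "fchariot": → "riotfcha" → "irtocfah" ✓)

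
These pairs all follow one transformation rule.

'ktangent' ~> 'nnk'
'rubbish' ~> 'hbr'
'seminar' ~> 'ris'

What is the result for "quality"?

ylq

Rule — keep one character in every 3, starting at position 1 (positions 1st, 4th, 7th, ...), then reverse the string.
So "quality" becomes "ylq".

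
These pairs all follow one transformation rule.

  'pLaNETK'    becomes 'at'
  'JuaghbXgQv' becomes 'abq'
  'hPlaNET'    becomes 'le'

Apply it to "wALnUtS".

Looking at the pairs, the operation is to keep one character in every 3, starting at position 3 (positions 3rd, 6th, 9th, ...), then convert every letter to lowercase.
Starting from "wALnUtS": after the first operation, "Lt"; after the second, "lt".

lt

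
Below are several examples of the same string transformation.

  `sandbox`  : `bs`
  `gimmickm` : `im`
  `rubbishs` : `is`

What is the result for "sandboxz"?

bz

The pattern: move the first 2 characters to the end (rotate left by 2), then keep one character in every 3, starting at position 3 (positions 3rd, 6th, 9th, ...).
Working it through for "sandboxz": intermediate "ndboxzsa", final "bz".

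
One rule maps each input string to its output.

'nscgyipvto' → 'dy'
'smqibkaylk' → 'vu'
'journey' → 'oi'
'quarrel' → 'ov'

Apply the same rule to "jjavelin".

sx

The rule is to shift every letter 10 places forward in the alphabet (wrapping around), then keep only the last 2 characters.
Applying that to "jjavelin" gives "sx".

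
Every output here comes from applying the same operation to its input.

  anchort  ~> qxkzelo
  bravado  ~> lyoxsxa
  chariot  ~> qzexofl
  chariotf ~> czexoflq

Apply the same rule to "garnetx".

udxokbq

Each output is the input with this applied: shift every letter 3 places backward in the alphabet (wrapping around), then move the last character to the front.
Doing the same to "garnetx": "udxokbq".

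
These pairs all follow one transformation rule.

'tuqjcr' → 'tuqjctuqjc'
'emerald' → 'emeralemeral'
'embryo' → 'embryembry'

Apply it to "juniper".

Each output is the input with this applied: delete the last character, then write the whole string twice.
On "juniper" that produces "junipejunipe".

junipejunipe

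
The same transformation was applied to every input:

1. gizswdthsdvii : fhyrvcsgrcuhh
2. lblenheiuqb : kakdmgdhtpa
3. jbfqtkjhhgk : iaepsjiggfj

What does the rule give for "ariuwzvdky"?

zqhtvyucjx

The pattern: shift every letter 1 place backward in the alphabet (wrapping around).
On "ariuwzvdky" that produces "zqhtvyucjx".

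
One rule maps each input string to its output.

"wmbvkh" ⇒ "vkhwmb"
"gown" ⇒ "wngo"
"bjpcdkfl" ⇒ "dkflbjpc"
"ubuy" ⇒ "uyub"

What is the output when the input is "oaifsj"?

Rule — swap the front and back halves of the string.
On "oaifsj" that produces "fsjoai".

fsjoai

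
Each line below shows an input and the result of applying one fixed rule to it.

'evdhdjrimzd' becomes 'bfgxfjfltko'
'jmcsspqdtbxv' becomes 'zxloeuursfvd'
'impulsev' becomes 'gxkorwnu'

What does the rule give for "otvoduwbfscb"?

edqvxqfwydhu

The rule is to shift every letter 2 places forward in the alphabet (wrapping around), then move the last 2 characters to the front (rotate right by 2).
Working it through for "otvoduwbfscb": intermediate "qvxqfwydhued", final "edqvxqfwydhu".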